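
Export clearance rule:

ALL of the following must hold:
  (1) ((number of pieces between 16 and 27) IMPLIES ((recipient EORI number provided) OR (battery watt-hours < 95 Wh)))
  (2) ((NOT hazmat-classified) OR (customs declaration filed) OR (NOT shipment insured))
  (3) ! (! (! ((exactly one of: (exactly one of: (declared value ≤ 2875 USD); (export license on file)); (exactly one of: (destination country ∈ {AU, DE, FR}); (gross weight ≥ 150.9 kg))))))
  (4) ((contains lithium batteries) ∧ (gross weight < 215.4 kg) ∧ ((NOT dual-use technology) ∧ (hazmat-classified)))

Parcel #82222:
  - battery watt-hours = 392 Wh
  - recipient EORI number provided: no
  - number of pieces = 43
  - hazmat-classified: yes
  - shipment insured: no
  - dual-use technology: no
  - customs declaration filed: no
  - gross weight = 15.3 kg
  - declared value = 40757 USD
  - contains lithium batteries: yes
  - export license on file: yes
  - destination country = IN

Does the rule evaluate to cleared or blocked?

Blocked

Atomic conditions:
  number of pieces between 16 and 27: 43 in [16, 27] is false
  recipient EORI number provided: no → false
  battery watt-hours < 95 Wh: 392 < 95 is false
  NOT hazmat-classified: yes → false
  customs declaration filed: no → false
  NOT shipment insured: no → true
  declared value ≤ 2875 USD: 40757 ≤ 2875 is false
  export license on file: yes → true
  destination country ∈ {AU, DE, FR}: IN is not in the set → false
  gross weight ≥ 150.9 kg: 15.3 ≥ 150.9 is false
  contains lithium batteries: yes → true
  gross weight < 215.4 kg: 15.3 < 215.4 is true
  NOT dual-use technology: no → true
  hazmat-classified: yes → true
Combine:
[1.2] false OR false = false
[1] false → false (antecedent false ⇒ implication holds) = true
[2] false OR false OR true = true
[3.1.1.1.1] exactly-one(false, true) = true
[3.1.1.1.2] exactly-one(false, false) = false
[3.1.1.1] exactly-one(true, false) = true
[3.1.1] NOT true = false
[3.1] NOT false = true
[3] NOT true = false
[4.3] true AND true = true
[4] true AND true AND true = true
[root] true AND true AND false AND true = false
Overall: false → blocked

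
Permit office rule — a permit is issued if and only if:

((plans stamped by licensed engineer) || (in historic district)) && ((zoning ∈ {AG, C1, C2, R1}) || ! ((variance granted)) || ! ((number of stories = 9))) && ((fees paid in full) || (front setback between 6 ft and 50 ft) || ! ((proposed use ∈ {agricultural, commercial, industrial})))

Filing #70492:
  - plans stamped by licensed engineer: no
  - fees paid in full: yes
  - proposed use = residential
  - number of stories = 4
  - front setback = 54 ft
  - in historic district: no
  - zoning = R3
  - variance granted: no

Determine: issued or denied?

Denied

Atomic conditions:
  plans stamped by licensed engineer: no → false
  in historic district: no → false
  zoning ∈ {AG, C1, C2, R1}: R3 is not in the set → false
  variance granted: no → false
  number of stories = 9: 4 == 9 is false
  fees paid in full: yes → true
  front setback between 6 ft and 50 ft: 54 in [6, 50] is false
  proposed use ∈ {agricultural, commercial, industrial}: residential is not in the set → false
Combine:
[1] false OR false = false
[2.2] NOT false = true
[2.3] NOT false = true
[2] false OR true OR true = true
[3.3] NOT false = true
[3] true OR false OR true = true
[root] false AND true AND true = false
Overall: false → denied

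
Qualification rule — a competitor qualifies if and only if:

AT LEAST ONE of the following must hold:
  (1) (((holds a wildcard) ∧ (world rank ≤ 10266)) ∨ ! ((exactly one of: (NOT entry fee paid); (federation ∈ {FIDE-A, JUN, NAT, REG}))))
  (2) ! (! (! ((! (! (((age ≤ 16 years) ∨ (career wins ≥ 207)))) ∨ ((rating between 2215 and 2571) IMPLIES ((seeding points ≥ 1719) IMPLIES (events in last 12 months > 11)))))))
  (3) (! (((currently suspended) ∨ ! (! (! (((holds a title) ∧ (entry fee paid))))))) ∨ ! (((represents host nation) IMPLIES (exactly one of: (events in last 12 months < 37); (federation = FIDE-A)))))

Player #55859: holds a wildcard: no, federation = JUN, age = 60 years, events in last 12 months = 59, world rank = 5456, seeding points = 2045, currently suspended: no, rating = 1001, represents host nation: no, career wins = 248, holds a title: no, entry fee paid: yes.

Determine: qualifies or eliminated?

Eliminated

Atomic conditions:
  holds a wildcard: no → false
  world rank ≤ 10266: 5456 ≤ 10266 is true
  NOT entry fee paid: yes → false
  federation ∈ {FIDE-A, JUN, NAT, REG}: JUN is in the set → true
  age ≤ 16 years: 60 ≤ 16 is false
  career wins ≥ 207: 248 ≥ 207 is true
  rating between 2215 and 2571: 1001 in [2215, 2571] is false
  seeding points ≥ 1719: 2045 ≥ 1719 is true
  events in last 12 months > 11: 59 > 11 is true
  currently suspended: no → false
  holds a title: no → false
  entry fee paid: yes → true
  represents host nation: no → false
  events in last 12 months < 37: 59 < 37 is false
  federation = FIDE-A: JUN == FIDE-A is false
Combine:
[1.1] false AND true = false
[1.2.1] exactly-one(false, true) = true
[1.2] NOT true = false
[1] false OR false = false
[2.1.1.1.1.1.1] false OR true = true
[2.1.1.1.1.1] NOT true = false
[2.1.1.1.1] NOT false = true
[2.1.1.1.2.2] true → true = true
[2.1.1.1.2] false → true (antecedent false ⇒ implication holds) = true
[2.1.1.1] true OR true = true
[2.1.1] NOT true = false
[2.1] NOT false = true
[2] NOT true = false
[3.1.1.2.1.1.1] false AND true = false
[3.1.1.2.1.1] NOT false = true
[3.1.1.2.1] NOT true = false
[3.1.1.2] NOT false = true
[3.1.1] false OR true = true
[3.1] NOT true = false
[3.2.1.2] exactly-one(false, false) = false
[3.2.1] false → false (antecedent false ⇒ implication holds) = true
[3.2] NOT true = false
[3] false OR false = false
[root] false OR false OR false = false
Overall: false → eliminated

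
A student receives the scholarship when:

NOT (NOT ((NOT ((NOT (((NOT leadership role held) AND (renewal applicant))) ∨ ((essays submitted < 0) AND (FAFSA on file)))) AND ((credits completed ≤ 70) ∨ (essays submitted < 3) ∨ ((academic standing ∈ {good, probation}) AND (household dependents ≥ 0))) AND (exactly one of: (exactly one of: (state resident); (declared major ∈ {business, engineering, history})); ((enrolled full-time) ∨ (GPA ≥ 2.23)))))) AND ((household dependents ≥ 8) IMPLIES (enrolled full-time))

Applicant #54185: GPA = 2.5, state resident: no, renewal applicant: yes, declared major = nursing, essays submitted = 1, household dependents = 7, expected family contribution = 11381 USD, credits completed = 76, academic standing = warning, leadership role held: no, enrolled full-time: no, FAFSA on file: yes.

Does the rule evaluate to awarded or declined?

Awarded

Atomic conditions:
  NOT leadership role held: no → true
  renewal applicant: yes → true
  essays submitted < 0: 1 < 0 is false
  FAFSA on file: yes → true
  credits completed ≤ 70: 76 ≤ 70 is false
  essays submitted < 3: 1 < 3 is true
  academic standing ∈ {good, probation}: warning is not in the set → false
  household dependents ≥ 0: 7 ≥ 0 is true
  state resident: no → false
  declared major ∈ {business, engineering, history}: nursing is not in the set → false
  enrolled full-time: no → false
  GPA ≥ 2.23: 2.5 ≥ 2.23 is true
  household dependents ≥ 8: 7 ≥ 8 is false
Combine:
[1.1.1.1.1.1.1] true AND true = true
[1.1.1.1.1.1] NOT true = false
[1.1.1.1.1.2] false AND true = false
[1.1.1.1.1] false OR false = false
[1.1.1.1] NOT false = true
[1.1.1.2.3] false AND true = false
[1.1.1.2] false OR true OR false = true
[1.1.1.3.1] exactly-one(false, false) = false
[1.1.1.3.2] false OR true = true
[1.1.1.3] exactly-one(false, true) = true
[1.1.1] true AND true AND true = true
[1.1] NOT true = false
[1] NOT false = true
[2] false → false (antecedent false ⇒ implication holds) = true
[root] true AND true = true
Overall: true → awarded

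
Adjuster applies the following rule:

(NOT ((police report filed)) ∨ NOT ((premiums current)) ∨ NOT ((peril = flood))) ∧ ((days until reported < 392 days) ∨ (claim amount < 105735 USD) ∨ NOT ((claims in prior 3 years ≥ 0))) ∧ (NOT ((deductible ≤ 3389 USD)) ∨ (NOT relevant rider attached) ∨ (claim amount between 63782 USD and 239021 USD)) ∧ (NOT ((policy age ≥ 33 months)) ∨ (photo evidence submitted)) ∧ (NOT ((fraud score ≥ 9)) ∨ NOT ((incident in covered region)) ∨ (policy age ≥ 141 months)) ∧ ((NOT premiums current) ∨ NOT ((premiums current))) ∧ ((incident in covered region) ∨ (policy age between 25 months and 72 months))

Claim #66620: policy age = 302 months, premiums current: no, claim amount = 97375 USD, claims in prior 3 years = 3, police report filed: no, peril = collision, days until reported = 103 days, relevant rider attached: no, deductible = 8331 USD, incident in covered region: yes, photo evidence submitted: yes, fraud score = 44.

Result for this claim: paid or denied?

Paid

Atomic conditions:
  police report filed: no → false
  premiums current: no → false
  peril = flood: collision == flood is false
  days until reported < 392 days: 103 < 392 is true
  claim amount < 105735 USD: 97375 < 105735 is true
  claims in prior 3 years ≥ 0: 3 ≥ 0 is true
  deductible ≤ 3389 USD: 8331 ≤ 3389 is false
  NOT relevant rider attached: no → true
  claim amount between 63782 USD and 239021 USD: 97375 in [63782, 239021] is true
  policy age ≥ 33 months: 302 ≥ 33 is true
  photo evidence submitted: yes → true
  fraud score ≥ 9: 44 ≥ 9 is true
  incident in covered region: yes → true
  policy age ≥ 141 months: 302 ≥ 141 is true
  NOT premiums current: no → true
  policy age between 25 months and 72 months: 302 in [25, 72] is false
Combine:
[1.1] NOT false = true
[1.2] NOT false = true
[1.3] NOT false = true
[1] true OR true OR true = true
[2.3] NOT true = false
[2] true OR true OR false = true
[3.1] NOT false = true
[3] true OR true OR true = true
[4.1] NOT true = false
[4] false OR true = true
[5.1] NOT true = false
[5.2] NOT true = false
[5] false OR false OR true = true
[6.2] NOT false = true
[6] true OR true = true
[7] true OR false = true
[root] true AND true AND true AND true AND true AND true AND true = true
Overall: true → paid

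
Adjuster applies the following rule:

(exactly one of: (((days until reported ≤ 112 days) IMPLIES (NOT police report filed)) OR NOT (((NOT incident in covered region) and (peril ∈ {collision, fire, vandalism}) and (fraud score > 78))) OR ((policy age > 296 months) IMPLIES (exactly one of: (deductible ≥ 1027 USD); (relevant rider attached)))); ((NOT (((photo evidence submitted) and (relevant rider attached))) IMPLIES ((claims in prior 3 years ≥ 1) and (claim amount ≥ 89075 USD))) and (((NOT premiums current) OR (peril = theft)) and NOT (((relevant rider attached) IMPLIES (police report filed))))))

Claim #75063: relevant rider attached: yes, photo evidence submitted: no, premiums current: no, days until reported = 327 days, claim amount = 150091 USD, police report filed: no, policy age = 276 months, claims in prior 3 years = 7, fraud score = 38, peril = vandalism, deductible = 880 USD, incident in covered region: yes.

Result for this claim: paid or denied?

Denied

Atomic conditions:
  days until reported ≤ 112 days: 327 ≤ 112 is false
  NOT police report filed: no → true
  NOT incident in covered region: yes → false
  peril ∈ {collision, fire, vandalism}: vandalism is in the set → true
  fraud score > 78: 38 > 78 is false
  policy age > 296 months: 276 > 296 is false
  deductible ≥ 1027 USD: 880 ≥ 1027 is false
  relevant rider attached: yes → true
  photo evidence submitted: no → false
  claims in prior 3 years ≥ 1: 7 ≥ 1 is true
  claim amount ≥ 89075 USD: 150091 ≥ 89075 is true
  NOT premiums current: no → true
  peril = theft: vandalism == theft is false
  police report filed: no → false
Combine:
[1.1] false → true (antecedent false ⇒ implication holds) = true
[1.2.1] false AND true AND false = false
[1.2] NOT false = true
[1.3.2] exactly-one(false, true) = true
[1.3] false → true (antecedent false ⇒ implication holds) = true
[1] true OR true OR true = true
[2.1.1.1] false AND true = false
[2.1.1] NOT false = true
[2.1.2] true AND true = true
[2.1] true → true = true
[2.2.1] true OR false = true
[2.2.2.1] true → false = false
[2.2.2] NOT false = true
[2.2] true AND true = true
[2] true AND true = true
[root] exactly-one(true, true) = false
Overall: false → denied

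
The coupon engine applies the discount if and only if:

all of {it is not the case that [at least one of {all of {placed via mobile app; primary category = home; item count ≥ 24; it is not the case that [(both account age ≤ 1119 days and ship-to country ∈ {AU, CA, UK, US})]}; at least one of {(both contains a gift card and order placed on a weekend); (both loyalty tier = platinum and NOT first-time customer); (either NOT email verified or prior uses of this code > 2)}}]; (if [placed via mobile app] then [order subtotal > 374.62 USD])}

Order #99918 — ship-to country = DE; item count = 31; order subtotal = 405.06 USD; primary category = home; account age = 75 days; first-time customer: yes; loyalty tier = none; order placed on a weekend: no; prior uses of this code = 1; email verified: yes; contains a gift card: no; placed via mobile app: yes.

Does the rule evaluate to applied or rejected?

Atomic conditions:
  placed via mobile app: yes → true
  primary category = home: home == home is true
  item count ≥ 24: 31 ≥ 24 is true
  account age ≤ 1119 days: 75 ≤ 1119 is true
  ship-to country ∈ {AU, CA, UK, US}: DE is not in the set → false
  contains a gift card: no → false
  order placed on a weekend: no → false
  loyalty tier = platinum: none == platinum is false
  NOT first-time customer: yes → false
  NOT email verified: yes → false
  prior uses of this code > 2: 1 > 2 is false
  order subtotal > 374.62 USD: 405.06 > 374.62 is true
Combine:
[1.1.1.4.1] true AND false = false
[1.1.1.4] NOT false = true
[1.1.1] true AND true AND true AND true = true
[1.1.2.1] false AND false = false
[1.1.2.2] false AND false = false
[1.1.2.3] false OR false = false
[1.1.2] false OR false OR false = false
[1.1] true OR false = true
[1] NOT true = false
[2] true → true = true
[root] false AND true = false
Overall: false → rejected

Rejected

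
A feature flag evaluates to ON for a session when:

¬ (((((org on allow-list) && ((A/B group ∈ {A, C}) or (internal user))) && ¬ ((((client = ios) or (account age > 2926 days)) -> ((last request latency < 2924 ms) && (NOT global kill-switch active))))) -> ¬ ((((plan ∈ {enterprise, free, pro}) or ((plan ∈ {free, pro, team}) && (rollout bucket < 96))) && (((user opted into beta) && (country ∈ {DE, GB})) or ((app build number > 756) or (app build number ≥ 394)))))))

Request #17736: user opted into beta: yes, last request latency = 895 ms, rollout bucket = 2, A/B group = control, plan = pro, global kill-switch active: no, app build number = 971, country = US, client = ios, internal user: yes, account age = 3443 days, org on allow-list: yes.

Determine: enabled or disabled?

Atomic conditions:
  org on allow-list: yes → true
  A/B group ∈ {A, C}: control is not in the set → false
  internal user: yes → true
  client = ios: ios == ios is true
  account age > 2926 days: 3443 > 2926 is true
  last request latency < 2924 ms: 895 < 2924 is true
  NOT global kill-switch active: no → true
  plan ∈ {enterprise, free, pro}: pro is in the set → true
  plan ∈ {free, pro, team}: pro is in the set → true
  rollout bucket < 96: 2 < 96 is true
  user opted into beta: yes → true
  country ∈ {DE, GB}: US is not in the set → false
  app build number > 756: 971 > 756 is true
  app build number ≥ 394: 971 ≥ 394 is true
Combine:
[1.1.1.2] false OR true = true
[1.1.1] true AND true = true
[1.1.2.1.1] true OR true = true
[1.1.2.1.2] true AND true = true
[1.1.2.1] true → true = true
[1.1.2] NOT true = false
[1.1] true AND false = false
[1.2.1.1.2] true AND true = true
[1.2.1.1] true OR true = true
[1.2.1.2.1] true AND false = false
[1.2.1.2.2] true OR true = true
[1.2.1.2] false OR true = true
[1.2.1] true AND true = true
[1.2] NOT true = false
[1] false → false (antecedent false ⇒ implication holds) = true
[root] NOT true = false
Overall: false → disabled

Disabled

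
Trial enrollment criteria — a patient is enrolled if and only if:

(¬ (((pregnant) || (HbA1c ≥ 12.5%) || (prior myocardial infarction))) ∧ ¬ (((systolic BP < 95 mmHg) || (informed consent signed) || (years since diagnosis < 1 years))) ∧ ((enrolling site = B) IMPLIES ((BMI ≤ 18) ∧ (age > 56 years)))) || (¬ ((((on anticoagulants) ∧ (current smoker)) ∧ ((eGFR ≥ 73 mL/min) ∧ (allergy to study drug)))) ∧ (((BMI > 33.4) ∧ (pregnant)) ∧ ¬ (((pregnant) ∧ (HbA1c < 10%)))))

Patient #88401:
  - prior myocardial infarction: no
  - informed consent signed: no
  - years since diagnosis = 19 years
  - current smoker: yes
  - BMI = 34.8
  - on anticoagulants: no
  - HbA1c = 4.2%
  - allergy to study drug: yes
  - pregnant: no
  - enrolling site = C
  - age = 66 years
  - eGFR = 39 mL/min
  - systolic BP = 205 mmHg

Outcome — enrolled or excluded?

Atomic conditions:
  pregnant: no → false
  HbA1c ≥ 12.5%: 4.2 ≥ 12.5 is false
  prior myocardial infarction: no → false
  systolic BP < 95 mmHg: 205 < 95 is false
  informed consent signed: no → false
  years since diagnosis < 1 years: 19 < 1 is false
  enrolling site = B: C == B is false
  BMI ≤ 18: 34.8 ≤ 18 is false
  age > 56 years: 66 > 56 is true
  on anticoagulants: no → false
  current smoker: yes → true
  eGFR ≥ 73 mL/min: 39 ≥ 73 is false
  allergy to study drug: yes → true
  BMI > 33.4: 34.8 > 33.4 is true
  HbA1c < 10%: 4.2 < 10 is true
Combine:
[1.1.1] false OR false OR false = false
[1.1] NOT false = true
[1.2.1] false OR false OR false = false
[1.2] NOT false = true
[1.3.2] false AND true = false
[1.3] false → false (antecedent false ⇒ implication holds) = true
[1] true AND true AND true = true
[2.1.1.1] false AND true = false
[2.1.1.2] false AND true = false
[2.1.1] false AND false = false
[2.1] NOT false = true
[2.2.1] true AND false = false
[2.2.2.1] false AND true = false
[2.2.2] NOT false = true
[2.2] false AND true = false
[2] true AND false = false
[root] true OR false = true
Overall: true → enrolled

Enrolled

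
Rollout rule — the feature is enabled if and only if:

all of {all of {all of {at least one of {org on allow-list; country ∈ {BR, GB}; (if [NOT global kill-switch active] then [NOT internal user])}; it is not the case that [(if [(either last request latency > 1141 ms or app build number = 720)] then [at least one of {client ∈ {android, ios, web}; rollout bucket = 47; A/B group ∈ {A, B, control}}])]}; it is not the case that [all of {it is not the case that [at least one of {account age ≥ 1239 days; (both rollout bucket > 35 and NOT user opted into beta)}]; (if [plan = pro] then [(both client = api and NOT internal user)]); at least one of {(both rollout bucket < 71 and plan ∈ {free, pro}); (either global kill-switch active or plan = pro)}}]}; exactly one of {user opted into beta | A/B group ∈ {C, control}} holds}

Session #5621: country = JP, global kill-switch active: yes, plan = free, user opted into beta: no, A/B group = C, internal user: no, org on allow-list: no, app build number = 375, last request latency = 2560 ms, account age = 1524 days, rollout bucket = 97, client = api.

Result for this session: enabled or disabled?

Enabled

Atomic conditions:
  org on allow-list: no → false
  country ∈ {BR, GB}: JP is not in the set → false
  NOT global kill-switch active: yes → false
  NOT internal user: no → true
  last request latency > 1141 ms: 2560 > 1141 is true
  app build number = 720: 375 == 720 is false
  client ∈ {android, ios, web}: api is not in the set → false
  rollout bucket = 47: 97 == 47 is false
  A/B group ∈ {A, B, control}: C is not in the set → false
  account age ≥ 1239 days: 1524 ≥ 1239 is true
  rollout bucket > 35: 97 > 35 is true
  NOT user opted into beta: no → true
  plan = pro: free == pro is false
  client = api: api == api is true
  rollout bucket < 71: 97 < 71 is false
  plan ∈ {free, pro}: free is in the set → true
  global kill-switch active: yes → true
  user opted into beta: no → false
  A/B group ∈ {C, control}: C is in the set → true
Combine:
[1.1.1.3] false → true (antecedent false ⇒ implication holds) = true
[1.1.1] false OR false OR true = true
[1.1.2.1.1] true OR false = true
[1.1.2.1.2] false OR false OR false = false
[1.1.2.1] true → false = false
[1.1.2] NOT false = true
[1.1] true AND true = true
[1.2.1.1.1.2] true AND true = true
[1.2.1.1.1] true OR true = true
[1.2.1.1] NOT true = false
[1.2.1.2.2] true AND true = true
[1.2.1.2] false → true (antecedent false ⇒ implication holds) = true
[1.2.1.3.1] false AND true = false
[1.2.1.3.2] true OR false = true
[1.2.1.3] false OR true = true
[1.2.1] false AND true AND true = false
[1.2] NOT false = true
[1] true AND true = true
[2] exactly-one(false, true) = true
[root] true AND true = true
Overall: true → enabled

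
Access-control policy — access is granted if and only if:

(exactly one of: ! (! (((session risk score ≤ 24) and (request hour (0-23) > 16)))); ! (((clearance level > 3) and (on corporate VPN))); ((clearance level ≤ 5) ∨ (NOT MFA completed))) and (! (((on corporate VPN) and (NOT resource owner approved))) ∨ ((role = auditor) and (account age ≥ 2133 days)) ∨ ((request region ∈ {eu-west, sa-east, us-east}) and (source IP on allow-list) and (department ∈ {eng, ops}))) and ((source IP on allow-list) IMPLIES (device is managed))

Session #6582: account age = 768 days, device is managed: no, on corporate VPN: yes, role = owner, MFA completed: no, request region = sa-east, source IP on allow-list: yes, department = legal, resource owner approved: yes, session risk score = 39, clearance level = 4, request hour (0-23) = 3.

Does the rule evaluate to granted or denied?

Denied

Atomic conditions:
  session risk score ≤ 24: 39 ≤ 24 is false
  request hour (0-23) > 16: 3 > 16 is false
  clearance level > 3: 4 > 3 is true
  on corporate VPN: yes → true
  clearance level ≤ 5: 4 ≤ 5 is true
  NOT MFA completed: no → true
  NOT resource owner approved: yes → false
  role = auditor: owner == auditor is false
  account age ≥ 2133 days: 768 ≥ 2133 is false
  request region ∈ {eu-west, sa-east, us-east}: sa-east is in the set → true
  source IP on allow-list: yes → true
  department ∈ {eng, ops}: legal is not in the set → false
  device is managed: no → false
Combine:
[1.1.1.1] false AND false = false
[1.1.1] NOT false = true
[1.1] NOT true = false
[1.2.1] true AND true = true
[1.2] NOT true = false
[1.3] true OR true = true
[1] exactly-one(false, false, true) = true
[2.1.1] true AND false = false
[2.1] NOT false = true
[2.2] false AND false = false
[2.3] true AND true AND false = false
[2] true OR false OR false = true
[3] true → false = false
[root] true AND true AND false = false
Overall: false → denied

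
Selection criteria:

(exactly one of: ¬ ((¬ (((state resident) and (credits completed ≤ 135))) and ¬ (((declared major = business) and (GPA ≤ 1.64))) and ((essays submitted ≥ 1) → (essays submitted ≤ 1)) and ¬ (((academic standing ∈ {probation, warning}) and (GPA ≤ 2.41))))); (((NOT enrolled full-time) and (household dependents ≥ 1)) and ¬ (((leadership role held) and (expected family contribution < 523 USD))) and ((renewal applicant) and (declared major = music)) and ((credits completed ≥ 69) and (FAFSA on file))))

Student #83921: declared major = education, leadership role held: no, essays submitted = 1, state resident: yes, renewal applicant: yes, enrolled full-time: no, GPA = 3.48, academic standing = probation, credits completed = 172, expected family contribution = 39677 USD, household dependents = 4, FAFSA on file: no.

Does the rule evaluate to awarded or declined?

Atomic conditions:
  state resident: yes → true
  credits completed ≤ 135: 172 ≤ 135 is false
  declared major = business: education == business is false
  GPA ≤ 1.64: 3.48 ≤ 1.64 is false
  essays submitted ≥ 1: 1 ≥ 1 is true
  essays submitted ≤ 1: 1 ≤ 1 is true
  academic standing ∈ {probation, warning}: probation is in the set → true
  GPA ≤ 2.41: 3.48 ≤ 2.41 is false
  NOT enrolled full-time: no → true
  household dependents ≥ 1: 4 ≥ 1 is true
  leadership role held: no → false
  expected family contribution < 523 USD: 39677 < 523 is false
  renewal applicant: yes → true
  declared major = music: education == music is false
  credits completed ≥ 69: 172 ≥ 69 is true
  FAFSA on file: no → false
Combine:
[1.1.1.1] true AND false = false
[1.1.1] NOT false = true
[1.1.2.1] false AND false = false
[1.1.2] NOT false = true
[1.1.3] true → true = true
[1.1.4.1] true AND false = false
[1.1.4] NOT false = true
[1.1] true AND true AND true AND true = true
[1] NOT true = false
[2.1] true AND true = true
[2.2.1] false AND false = false
[2.2] NOT false = true
[2.3] true AND false = false
[2.4] true AND false = false
[2] true AND true AND false AND false = false
[root] exactly-one(false, false) = false
Overall: false → declined

Declined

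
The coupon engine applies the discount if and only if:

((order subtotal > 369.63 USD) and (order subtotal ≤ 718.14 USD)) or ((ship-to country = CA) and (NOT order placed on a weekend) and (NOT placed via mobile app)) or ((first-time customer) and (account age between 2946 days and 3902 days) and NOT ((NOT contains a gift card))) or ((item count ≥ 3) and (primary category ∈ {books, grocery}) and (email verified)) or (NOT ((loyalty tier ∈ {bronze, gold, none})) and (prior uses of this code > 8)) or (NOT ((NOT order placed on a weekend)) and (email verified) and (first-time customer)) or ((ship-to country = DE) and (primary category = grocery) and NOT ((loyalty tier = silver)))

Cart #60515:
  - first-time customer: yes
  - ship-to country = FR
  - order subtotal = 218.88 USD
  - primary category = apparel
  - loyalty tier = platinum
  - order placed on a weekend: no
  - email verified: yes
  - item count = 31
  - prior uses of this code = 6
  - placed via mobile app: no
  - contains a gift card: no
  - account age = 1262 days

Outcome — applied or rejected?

Rejected

Atomic conditions:
  order subtotal > 369.63 USD: 218.88 > 369.63 is false
  order subtotal ≤ 718.14 USD: 218.88 ≤ 718.14 is true
  ship-to country = CA: FR == CA is false
  NOT order placed on a weekend: no → true
  NOT placed via mobile app: no → true
  first-time customer: yes → true
  account age between 2946 days and 3902 days: 1262 in [2946, 3902] is false
  NOT contains a gift card: no → true
  item count ≥ 3: 31 ≥ 3 is true
  primary category ∈ {books, grocery}: apparel is not in the set → false
  email verified: yes → true
  loyalty tier ∈ {bronze, gold, none}: platinum is not in the set → false
  prior uses of this code > 8: 6 > 8 is false
  ship-to country = DE: FR == DE is false
  primary category = grocery: apparel == grocery is false
  loyalty tier = silver: platinum == silver is false
Combine:
[1] false AND true = false
[2] false AND true AND true = false
[3.3] NOT true = false
[3] true AND false AND false = false
[4] true AND false AND true = false
[5.1] NOT false = true
[5] true AND false = false
[6.1] NOT true = false
[6] false AND true AND true = false
[7.3] NOT false = true
[7] false AND false AND true = false
[root] false OR false OR false OR false OR false OR false OR false = false
Overall: false → rejected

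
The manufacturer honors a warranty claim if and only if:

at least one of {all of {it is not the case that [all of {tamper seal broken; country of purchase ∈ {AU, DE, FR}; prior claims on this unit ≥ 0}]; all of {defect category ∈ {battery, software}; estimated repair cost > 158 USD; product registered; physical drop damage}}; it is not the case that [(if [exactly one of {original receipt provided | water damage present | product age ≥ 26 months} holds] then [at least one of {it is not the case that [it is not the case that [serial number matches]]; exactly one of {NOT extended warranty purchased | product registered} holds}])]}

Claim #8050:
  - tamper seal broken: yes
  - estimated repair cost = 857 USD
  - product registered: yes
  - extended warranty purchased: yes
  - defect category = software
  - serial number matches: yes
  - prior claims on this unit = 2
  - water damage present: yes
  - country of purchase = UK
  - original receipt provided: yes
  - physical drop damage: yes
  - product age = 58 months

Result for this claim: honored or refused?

Honored

Atomic conditions:
  tamper seal broken: yes → true
  country of purchase ∈ {AU, DE, FR}: UK is not in the set → false
  prior claims on this unit ≥ 0: 2 ≥ 0 is true
  defect category ∈ {battery, software}: software is in the set → true
  estimated repair cost > 158 USD: 857 > 158 is true
  product registered: yes → true
  physical drop damage: yes → true
  original receipt provided: yes → true
  water damage present: yes → true
  product age ≥ 26 months: 58 ≥ 26 is true
  serial number matches: yes → true
  NOT extended warranty purchased: yes → false
Combine:
[1.1.1] true AND false AND true = false
[1.1] NOT false = true
[1.2] true AND true AND true AND true = true
[1] true AND true = true
[2.1.1] exactly-one(true, true, true) = false
[2.1.2.1.1] NOT true = false
[2.1.2.1] NOT false = true
[2.1.2.2] exactly-one(false, true) = true
[2.1.2] true OR true = true
[2.1] false → true (antecedent false ⇒ implication holds) = true
[2] NOT true = false
[root] true OR false = true
Overall: true → honored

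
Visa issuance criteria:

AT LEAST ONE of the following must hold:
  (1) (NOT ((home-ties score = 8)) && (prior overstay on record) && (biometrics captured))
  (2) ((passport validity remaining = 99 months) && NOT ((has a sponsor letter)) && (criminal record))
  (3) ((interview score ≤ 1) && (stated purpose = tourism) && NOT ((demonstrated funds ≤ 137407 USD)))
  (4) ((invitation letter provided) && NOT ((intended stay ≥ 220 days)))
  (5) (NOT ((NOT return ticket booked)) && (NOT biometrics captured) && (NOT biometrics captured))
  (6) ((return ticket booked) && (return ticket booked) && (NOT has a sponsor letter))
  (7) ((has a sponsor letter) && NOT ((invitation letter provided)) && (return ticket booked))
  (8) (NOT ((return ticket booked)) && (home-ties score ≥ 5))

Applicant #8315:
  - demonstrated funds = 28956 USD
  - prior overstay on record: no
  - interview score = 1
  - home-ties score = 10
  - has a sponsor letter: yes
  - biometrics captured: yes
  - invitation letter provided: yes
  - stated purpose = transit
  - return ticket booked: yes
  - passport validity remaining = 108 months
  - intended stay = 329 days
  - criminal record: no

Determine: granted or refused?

Refused

Atomic conditions:
  home-ties score = 8: 10 == 8 is false
  prior overstay on record: no → false
  biometrics captured: yes → true
  passport validity remaining = 99 months: 108 == 99 is false
  has a sponsor letter: yes → true
  criminal record: no → false
  interview score ≤ 1: 1 ≤ 1 is true
  stated purpose = tourism: transit == tourism is false
  demonstrated funds ≤ 137407 USD: 28956 ≤ 137407 is true
  invitation letter provided: yes → true
  intended stay ≥ 220 days: 329 ≥ 220 is true
  NOT return ticket booked: yes → false
  NOT biometrics captured: yes → false
  return ticket booked: yes → true
  NOT has a sponsor letter: yes → false
  home-ties score ≥ 5: 10 ≥ 5 is true
Combine:
[1.1] NOT false = true
[1] true AND false AND true = false
[2.2] NOT true = false
[2] false AND false AND false = false
[3.3] NOT true = false
[3] true AND false AND false = false
[4.2] NOT true = false
[4] true AND false = false
[5.1] NOT false = true
[5] true AND false AND false = false
[6] true AND true AND false = false
[7.2] NOT true = false
[7] true AND false AND true = false
[8.1] NOT true = false
[8] false AND true = false
[root] false OR false OR false OR false OR false OR false OR false OR false = false
Overall: false → refused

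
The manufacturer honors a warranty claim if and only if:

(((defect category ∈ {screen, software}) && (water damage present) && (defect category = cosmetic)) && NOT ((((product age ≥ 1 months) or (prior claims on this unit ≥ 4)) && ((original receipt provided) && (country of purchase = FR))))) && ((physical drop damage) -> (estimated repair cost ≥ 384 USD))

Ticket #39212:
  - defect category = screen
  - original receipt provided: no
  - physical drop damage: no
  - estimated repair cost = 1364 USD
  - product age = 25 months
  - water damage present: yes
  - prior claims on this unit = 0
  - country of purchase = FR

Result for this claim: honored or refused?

Atomic conditions:
  defect category ∈ {screen, software}: screen is in the set → true
  water damage present: yes → true
  defect category = cosmetic: screen == cosmetic is false
  product age ≥ 1 months: 25 ≥ 1 is true
  prior claims on this unit ≥ 4: 0 ≥ 4 is false
  original receipt provided: no → false
  country of purchase = FR: FR == FR is true
  physical drop damage: no → false
  estimated repair cost ≥ 384 USD: 1364 ≥ 384 is true
Combine:
[1.1] true AND true AND false = false
[1.2.1.1] true OR false = true
[1.2.1.2] false AND true = false
[1.2.1] true AND false = false
[1.2] NOT false = true
[1] false AND true = false
[2] false → true (antecedent false ⇒ implication holds) = true
[root] false AND true = false
Overall: false → refused

Refused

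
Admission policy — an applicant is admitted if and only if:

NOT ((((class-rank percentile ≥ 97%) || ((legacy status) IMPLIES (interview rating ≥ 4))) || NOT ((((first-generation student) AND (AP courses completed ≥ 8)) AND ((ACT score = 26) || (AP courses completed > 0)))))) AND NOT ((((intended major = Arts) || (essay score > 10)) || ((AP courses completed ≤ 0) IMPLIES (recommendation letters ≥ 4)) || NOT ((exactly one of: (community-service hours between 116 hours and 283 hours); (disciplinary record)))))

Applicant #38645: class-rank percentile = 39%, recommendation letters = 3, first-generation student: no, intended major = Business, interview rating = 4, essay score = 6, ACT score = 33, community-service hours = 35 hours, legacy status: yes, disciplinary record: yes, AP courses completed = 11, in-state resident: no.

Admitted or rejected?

Atomic conditions:
  class-rank percentile ≥ 97%: 39 ≥ 97 is false
  legacy status: yes → true
  interview rating ≥ 4: 4 ≥ 4 is true
  first-generation student: no → false
  AP courses completed ≥ 8: 11 ≥ 8 is true
  ACT score = 26: 33 == 26 is false
  AP courses completed > 0: 11 > 0 is true
  intended major = Arts: Business == Arts is false
  essay score > 10: 6 > 10 is false
  AP courses completed ≤ 0: 11 ≤ 0 is false
  recommendation letters ≥ 4: 3 ≥ 4 is false
  community-service hours between 116 hours and 283 hours: 35 in [116, 283] is false
  disciplinary record: yes → true
Combine:
[1.1.1.2] true → true = true
[1.1.1] false OR true = true
[1.1.2.1.1] false AND true = false
[1.1.2.1.2] false OR true = true
[1.1.2.1] false AND true = false
[1.1.2] NOT false = true
[1.1] true OR true = true
[1] NOT true = false
[2.1.1] false OR false = false
[2.1.2] false → false (antecedent false ⇒ implication holds) = true
[2.1.3.1] exactly-one(false, true) = true
[2.1.3] NOT true = false
[2.1] false OR true OR false = true
[2] NOT true = false
[root] false AND false = false
Overall: false → rejected

Rejected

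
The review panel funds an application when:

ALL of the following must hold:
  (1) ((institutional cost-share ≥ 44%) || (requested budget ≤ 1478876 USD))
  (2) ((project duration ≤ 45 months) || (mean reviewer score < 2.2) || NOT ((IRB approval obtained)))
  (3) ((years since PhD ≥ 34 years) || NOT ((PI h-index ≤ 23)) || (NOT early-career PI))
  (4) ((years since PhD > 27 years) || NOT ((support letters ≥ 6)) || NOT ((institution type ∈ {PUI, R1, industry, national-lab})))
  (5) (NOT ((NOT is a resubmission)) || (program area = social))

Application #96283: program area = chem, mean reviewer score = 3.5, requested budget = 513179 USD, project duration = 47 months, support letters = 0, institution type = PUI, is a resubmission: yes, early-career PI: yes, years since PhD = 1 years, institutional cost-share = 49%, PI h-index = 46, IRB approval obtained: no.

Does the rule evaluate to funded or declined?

Funded

Atomic conditions:
  institutional cost-share ≥ 44%: 49 ≥ 44 is true
  requested budget ≤ 1478876 USD: 513179 ≤ 1478876 is true
  project duration ≤ 45 months: 47 ≤ 45 is false
  mean reviewer score < 2.2: 3.5 < 2.2 is false
  IRB approval obtained: no → false
  years since PhD ≥ 34 years: 1 ≥ 34 is false
  PI h-index ≤ 23: 46 ≤ 23 is false
  NOT early-career PI: yes → false
  years since PhD > 27 years: 1 > 27 is false
  support letters ≥ 6: 0 ≥ 6 is false
  institution type ∈ {PUI, R1, industry, national-lab}: PUI is in the set → true
  NOT is a resubmission: yes → false
  program area = social: chem == social is false
Combine:
[1] true OR true = true
[2.3] NOT false = true
[2] false OR false OR true = true
[3.2] NOT false = true
[3] false OR true OR false = true
[4.2] NOT false = true
[4.3] NOT true = false
[4] false OR true OR false = true
[5.1] NOT false = true
[5] true OR false = true
[root] true AND true AND true AND true AND true = true
Overall: true → funded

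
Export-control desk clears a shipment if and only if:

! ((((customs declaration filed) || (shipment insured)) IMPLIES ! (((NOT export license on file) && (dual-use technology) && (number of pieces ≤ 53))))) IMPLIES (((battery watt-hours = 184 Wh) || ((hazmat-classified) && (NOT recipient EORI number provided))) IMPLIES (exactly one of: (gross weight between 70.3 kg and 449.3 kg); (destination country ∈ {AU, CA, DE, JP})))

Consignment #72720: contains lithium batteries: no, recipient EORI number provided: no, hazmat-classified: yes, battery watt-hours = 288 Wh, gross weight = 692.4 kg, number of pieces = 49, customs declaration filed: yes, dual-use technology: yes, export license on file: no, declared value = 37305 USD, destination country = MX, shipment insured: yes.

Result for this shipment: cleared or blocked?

Atomic conditions:
  customs declaration filed: yes → true
  shipment insured: yes → true
  NOT export license on file: no → true
  dual-use technology: yes → true
  number of pieces ≤ 53: 49 ≤ 53 is true
  battery watt-hours = 184 Wh: 288 == 184 is false
  hazmat-classified: yes → true
  NOT recipient EORI number provided: no → true
  gross weight between 70.3 kg and 449.3 kg: 692.4 in [70.3, 449.3] is false
  destination country ∈ {AU, CA, DE, JP}: MX is not in the set → false
Combine:
[1.1.1] true OR true = true
[1.1.2.1] true AND true AND true = true
[1.1.2] NOT true = false
[1.1] true → false = false
[1] NOT false = true
[2.1.2] true AND true = true
[2.1] false OR true = true
[2.2] exactly-one(false, false) = false
[2] true → false = false
[root] true → false = false
Overall: false → blocked

Blocked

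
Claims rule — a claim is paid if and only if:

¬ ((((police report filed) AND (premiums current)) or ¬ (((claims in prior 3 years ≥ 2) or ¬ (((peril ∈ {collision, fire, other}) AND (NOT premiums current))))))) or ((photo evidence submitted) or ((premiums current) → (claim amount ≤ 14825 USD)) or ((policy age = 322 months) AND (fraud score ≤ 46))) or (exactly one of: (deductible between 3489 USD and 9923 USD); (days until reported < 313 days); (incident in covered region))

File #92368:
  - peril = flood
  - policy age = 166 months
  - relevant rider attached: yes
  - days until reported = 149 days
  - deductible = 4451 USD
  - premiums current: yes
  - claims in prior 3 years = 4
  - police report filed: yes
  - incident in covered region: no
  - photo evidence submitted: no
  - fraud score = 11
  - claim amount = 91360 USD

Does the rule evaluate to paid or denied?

Atomic conditions:
  police report filed: yes → true
  premiums current: yes → true
  claims in prior 3 years ≥ 2: 4 ≥ 2 is true
  peril ∈ {collision, fire, other}: flood is not in the set → false
  NOT premiums current: yes → false
  photo evidence submitted: no → false
  claim amount ≤ 14825 USD: 91360 ≤ 14825 is false
  policy age = 322 months: 166 == 322 is false
  fraud score ≤ 46: 11 ≤ 46 is true
  deductible between 3489 USD and 9923 USD: 4451 in [3489, 9923] is true
  days until reported < 313 days: 149 < 313 is true
  incident in covered region: no → false
Combine:
[1.1.1] true AND true = true
[1.1.2.1.2.1] false AND false = false
[1.1.2.1.2] NOT false = true
[1.1.2.1] true OR true = true
[1.1.2] NOT true = false
[1.1] true OR false = true
[1] NOT true = false
[2.2] true → false = false
[2.3] false AND true = false
[2] false OR false OR false = false
[3] exactly-one(true, true, false) = false
[root] false OR false OR false = false
Overall: false → denied

Denied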